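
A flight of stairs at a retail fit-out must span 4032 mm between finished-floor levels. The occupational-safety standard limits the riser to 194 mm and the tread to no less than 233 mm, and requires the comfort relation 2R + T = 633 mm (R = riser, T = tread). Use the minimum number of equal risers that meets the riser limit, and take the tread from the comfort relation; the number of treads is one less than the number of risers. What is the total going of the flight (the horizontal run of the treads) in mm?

4980 mm

4032 / 194 = 20.784 → round up to 21 risers.
Riser R = 4032 / 21 = 192 mm, within the 194 mm limit.
Tread T = 633 − 2 × 192 = 249 mm (≥ 233 mm).
Treads = 21 − 1 = 20; going = 20 × 249 = 4980 mm.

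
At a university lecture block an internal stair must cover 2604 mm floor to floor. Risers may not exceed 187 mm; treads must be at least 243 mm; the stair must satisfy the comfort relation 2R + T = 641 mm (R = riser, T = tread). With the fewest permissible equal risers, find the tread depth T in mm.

2604 / 187 = 13.93, so 14 risers are needed.
Riser R = 2604 / 14 = 186 mm, within the 187 mm limit.
Tread T = 641 − 2 × 186 = 269 mm (≥ 243 mm).

269 mm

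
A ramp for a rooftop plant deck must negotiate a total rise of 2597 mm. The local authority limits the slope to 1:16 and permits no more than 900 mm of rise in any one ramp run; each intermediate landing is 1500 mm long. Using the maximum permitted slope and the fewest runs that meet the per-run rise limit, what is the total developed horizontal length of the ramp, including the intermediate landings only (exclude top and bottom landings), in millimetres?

2597 / 900 = 2.89, so 3 ramp runs are needed. That means 2 intermediate landings.
Ramp run (horizontal) at 1:16: 2597 × 16 = 41552 mm.
2 intermediate landings contribute 2 × 1500 = 3000 mm.
Total developed length = 41552 + 3000 = 44552 mm.

44552 mm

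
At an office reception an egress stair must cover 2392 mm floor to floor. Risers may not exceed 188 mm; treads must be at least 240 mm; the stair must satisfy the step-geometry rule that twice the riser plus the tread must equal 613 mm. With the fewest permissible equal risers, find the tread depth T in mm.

245 mm

2392 / 188 = 12.72, so 13 risers are needed.
Each riser is 2392/13 = 184 mm (≤ 188 mm).
T = 613 − 2·184 = 245 mm, which satisfies the 240 mm minimum.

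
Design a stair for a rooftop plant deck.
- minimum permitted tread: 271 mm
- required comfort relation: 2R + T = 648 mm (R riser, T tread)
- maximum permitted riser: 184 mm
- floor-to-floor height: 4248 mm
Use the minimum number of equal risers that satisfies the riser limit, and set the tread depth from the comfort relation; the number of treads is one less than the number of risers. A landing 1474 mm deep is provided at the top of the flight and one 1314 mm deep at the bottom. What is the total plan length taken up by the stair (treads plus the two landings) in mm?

9550 mm

4248 / 184 = 23.09, so 24 risers are needed.
R = 4248 ÷ 24 = 177 mm.
From 2R + T = 648: T = 648 − 354 = 294 mm.
Treads = 24 − 1 = 23; going = 23 × 294 = 6762 mm.
Enclosure = 6762 + 1474 + 1314 = 9550 mm.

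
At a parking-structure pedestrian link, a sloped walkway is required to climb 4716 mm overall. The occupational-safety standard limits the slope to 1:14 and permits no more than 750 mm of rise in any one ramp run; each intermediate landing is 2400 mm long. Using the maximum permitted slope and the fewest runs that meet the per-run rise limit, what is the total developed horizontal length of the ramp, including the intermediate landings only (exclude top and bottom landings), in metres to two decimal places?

4716 / 750 = 6.288 → round up to 7 ramp runs. That means 6 intermediate landings.
Horizontal run for 4716 mm of rise at 1:14 is 4716 × 14 = 66024 mm.
6 intermediate landings contribute 6 × 2400 = 14400 mm.
Developed length = 66024 + 14400 = 80424 mm.
= 80.42 m.

80.42 m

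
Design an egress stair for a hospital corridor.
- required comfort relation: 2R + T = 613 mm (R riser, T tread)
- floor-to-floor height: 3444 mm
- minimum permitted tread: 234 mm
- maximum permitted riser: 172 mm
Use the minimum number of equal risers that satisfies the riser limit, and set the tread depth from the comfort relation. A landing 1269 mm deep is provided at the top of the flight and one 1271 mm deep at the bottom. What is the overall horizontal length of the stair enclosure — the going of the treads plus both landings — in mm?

8240 mm

3444 / 172 = 20.023 → round up to 21 risers.
R = 3444 ÷ 21 = 164 mm.
T = 613 − 2·164 = 285 mm, which satisfies the 234 mm minimum.
Treads = 21 − 1 = 20; going = 20 × 285 = 5700 mm.
Add landings: 5700 + 1269 + 1271 = 8240 mm.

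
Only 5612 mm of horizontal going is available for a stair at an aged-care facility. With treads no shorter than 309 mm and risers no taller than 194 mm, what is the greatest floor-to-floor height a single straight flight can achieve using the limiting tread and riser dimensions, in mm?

3686 mm

5612 / 309 = 18.16, so 18 treads fit.
Risers = treads + 1 = 19.
Maximum height = 19 × 194 = 3686 mm.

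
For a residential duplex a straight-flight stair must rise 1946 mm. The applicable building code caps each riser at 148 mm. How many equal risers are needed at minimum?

⌈1946/148⌉ = 14 risers.

14 risers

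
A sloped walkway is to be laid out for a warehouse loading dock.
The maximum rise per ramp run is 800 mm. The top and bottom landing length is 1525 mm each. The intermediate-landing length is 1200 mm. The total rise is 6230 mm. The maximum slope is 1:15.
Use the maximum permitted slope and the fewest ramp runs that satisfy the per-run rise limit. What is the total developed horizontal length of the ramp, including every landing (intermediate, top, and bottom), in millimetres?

⌈6230/800⌉ = 8 ramp runs. That means 7 intermediate landings.
Ramp run (horizontal) at 1:15: 6230 × 15 = 93450 mm.
Intermediate landings: 7 × 1200 = 8400 mm.
Top and bottom landings: 2 × 1525 = 3050 mm.
Total = 93450 + 8400 + 3050 = 104900 mm.

104900 mm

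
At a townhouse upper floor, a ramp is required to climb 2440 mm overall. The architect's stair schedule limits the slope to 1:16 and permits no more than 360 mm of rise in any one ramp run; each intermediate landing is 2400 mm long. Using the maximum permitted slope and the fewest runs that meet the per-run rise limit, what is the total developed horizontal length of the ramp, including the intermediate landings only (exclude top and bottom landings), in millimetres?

2440 / 360 = 6.78, so 7 ramp runs are needed. That means 6 intermediate landings.
Horizontal run for 2440 mm of rise at 1:16 is 2440 × 16 = 39040 mm.
6 intermediate landings contribute 6 × 2400 = 14400 mm.
Developed length = 39040 + 14400 = 53440 mm.

53440 mm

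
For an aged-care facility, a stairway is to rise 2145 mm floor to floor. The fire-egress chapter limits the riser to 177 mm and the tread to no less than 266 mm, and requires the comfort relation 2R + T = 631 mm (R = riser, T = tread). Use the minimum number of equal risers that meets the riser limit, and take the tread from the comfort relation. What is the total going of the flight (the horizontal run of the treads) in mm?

⌈2145/177⌉ = 13 risers.
Riser R = 2145 / 13 = 165 mm, within the 177 mm limit.
Tread T = 631 − 2 × 165 = 301 mm (≥ 266 mm).
Treads = 13 − 1 = 12; going = 12 × 301 = 3612 mm.

3612 mm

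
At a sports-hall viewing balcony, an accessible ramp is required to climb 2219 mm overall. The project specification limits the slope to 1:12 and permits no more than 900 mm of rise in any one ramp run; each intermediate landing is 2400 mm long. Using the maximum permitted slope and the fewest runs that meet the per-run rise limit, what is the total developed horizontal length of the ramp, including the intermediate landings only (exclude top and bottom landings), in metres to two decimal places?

2219 / 900 = 2.466 → round up to 3 ramp runs. That means 2 intermediate landings.
Ramp run (horizontal) at 1:12: 2219 × 12 = 26628 mm.
2 intermediate landings contribute 2 × 2400 = 4800 mm.
Developed length = 26628 + 4800 = 31428 mm.
= 31.43 m.

31.43 m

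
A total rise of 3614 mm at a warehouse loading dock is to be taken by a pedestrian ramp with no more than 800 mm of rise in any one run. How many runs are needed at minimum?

⌈3614/800⌉ = 5 ramp runs.

5 runs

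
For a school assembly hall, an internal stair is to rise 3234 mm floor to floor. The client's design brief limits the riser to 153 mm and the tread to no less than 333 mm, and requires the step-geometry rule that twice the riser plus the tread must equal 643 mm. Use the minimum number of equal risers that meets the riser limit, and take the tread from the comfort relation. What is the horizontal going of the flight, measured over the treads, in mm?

3234 / 153 = 21.14, so 22 risers are needed.
Riser R = 3234 / 22 = 147 mm, within the 153 mm limit.
Tread T = 643 − 2 × 147 = 349 mm (≥ 333 mm).
Going = (22 − 1) × 349 = 7329 mm.

7329 mm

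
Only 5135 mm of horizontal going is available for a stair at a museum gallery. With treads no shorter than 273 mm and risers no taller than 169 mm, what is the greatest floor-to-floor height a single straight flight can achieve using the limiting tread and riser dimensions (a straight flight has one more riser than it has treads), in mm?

3211 mm

Treads that fit: ⌊5135 / 273⌋ = 18.
Risers = treads + 1 = 19.
Maximum height = 19 × 169 = 3211 mm.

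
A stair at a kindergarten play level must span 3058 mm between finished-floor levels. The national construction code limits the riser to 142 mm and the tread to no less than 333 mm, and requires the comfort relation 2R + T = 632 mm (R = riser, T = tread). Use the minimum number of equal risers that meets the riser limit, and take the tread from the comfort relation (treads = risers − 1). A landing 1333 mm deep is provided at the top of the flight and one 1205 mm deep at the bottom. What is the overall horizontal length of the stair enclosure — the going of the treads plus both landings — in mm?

At most 142 each: 3058/142 = 21.54, giving 22 risers.
Riser R = 3058 / 22 = 139 mm, within the 142 mm limit.
Tread T = 632 − 2 × 139 = 354 mm (≥ 333 mm).
Going = (22 − 1) × 354 = 7434 mm.
Add landings: 7434 + 1333 + 1205 = 9972 mm.

9972 mm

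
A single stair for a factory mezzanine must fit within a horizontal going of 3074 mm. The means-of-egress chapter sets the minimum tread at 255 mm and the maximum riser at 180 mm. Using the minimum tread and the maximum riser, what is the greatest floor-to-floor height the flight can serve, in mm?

2340 mm

3074 / 255 = 12.05, so 12 treads fit.
Risers = treads + 1 = 13.
Maximum height = 13 × 180 = 2340 mm.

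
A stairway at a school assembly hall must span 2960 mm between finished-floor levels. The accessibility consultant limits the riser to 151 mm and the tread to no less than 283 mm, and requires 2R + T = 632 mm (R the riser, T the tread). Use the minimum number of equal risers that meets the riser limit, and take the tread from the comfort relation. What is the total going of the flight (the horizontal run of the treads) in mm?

At most 151 each: 2960/151 = 19.60, giving 20 risers.
R = 2960 ÷ 20 = 148 mm.
Tread T = 632 − 2 × 148 = 336 mm (≥ 283 mm).
Treads = 20 − 1 = 19; going = 19 × 336 = 6384 mm.

6384 mm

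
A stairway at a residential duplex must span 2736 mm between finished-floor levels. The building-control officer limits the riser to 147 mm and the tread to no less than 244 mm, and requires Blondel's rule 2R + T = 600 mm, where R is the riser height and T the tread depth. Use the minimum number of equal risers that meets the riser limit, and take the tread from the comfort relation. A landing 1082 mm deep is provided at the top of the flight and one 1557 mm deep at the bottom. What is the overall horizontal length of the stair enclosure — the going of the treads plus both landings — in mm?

8255 mm

⌈2736/147⌉ = 19 risers.
R = 2736 ÷ 19 = 144 mm.
Tread T = 600 − 2 × 144 = 312 mm (≥ 244 mm).
Treads = 19 − 1 = 18; going = 18 × 312 = 5616 mm.
Add landings: 5616 + 1082 + 1557 = 8255 mm.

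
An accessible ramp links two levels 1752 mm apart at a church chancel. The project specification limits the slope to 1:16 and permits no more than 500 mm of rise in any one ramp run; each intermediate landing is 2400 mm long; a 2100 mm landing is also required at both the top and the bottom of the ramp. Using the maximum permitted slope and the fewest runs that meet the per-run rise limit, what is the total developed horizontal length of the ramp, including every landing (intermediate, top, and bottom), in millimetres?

39432 mm

⌈1752/500⌉ = 4 ramp runs. That means 3 intermediate landings.
Ramp run (horizontal) at 1:16: 1752 × 16 = 28032 mm.
3 intermediate landings contribute 3 × 2400 = 7200 mm.
Top and bottom landings: 2 × 2100 = 4200 mm.
Total = 28032 + 7200 + 4200 = 39432 mm.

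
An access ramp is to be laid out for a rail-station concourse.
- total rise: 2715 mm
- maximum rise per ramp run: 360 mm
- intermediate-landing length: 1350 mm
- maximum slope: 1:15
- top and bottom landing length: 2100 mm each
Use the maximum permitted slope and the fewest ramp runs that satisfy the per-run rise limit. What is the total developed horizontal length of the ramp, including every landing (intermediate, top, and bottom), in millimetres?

At most 360 each: 2715/360 = 7.54, giving 8 ramp runs. That means 7 intermediate landings.
Horizontal run for 2715 mm of rise at 1:15 is 2715 × 15 = 40725 mm.
7 intermediate landings contribute 7 × 1350 = 9450 mm.
Top and bottom landings: 2 × 2100 = 4200 mm.
Total = 40725 + 9450 + 4200 = 54375 mm.

54375 mm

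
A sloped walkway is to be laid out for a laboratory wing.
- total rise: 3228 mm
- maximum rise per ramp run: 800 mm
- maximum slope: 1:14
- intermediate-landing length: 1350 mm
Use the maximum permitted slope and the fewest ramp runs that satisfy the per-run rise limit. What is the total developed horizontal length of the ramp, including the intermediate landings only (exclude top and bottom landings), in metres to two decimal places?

At most 800 each: 3228/800 = 4.04, giving 5 ramp runs. That means 4 intermediate landings.
Ramp run (horizontal) at 1:14: 3228 × 14 = 45192 mm.
4 intermediate landings contribute 4 × 1350 = 5400 mm.
Total developed length = 45192 + 5400 = 50592 mm.
= 50.59 m.

50.59 m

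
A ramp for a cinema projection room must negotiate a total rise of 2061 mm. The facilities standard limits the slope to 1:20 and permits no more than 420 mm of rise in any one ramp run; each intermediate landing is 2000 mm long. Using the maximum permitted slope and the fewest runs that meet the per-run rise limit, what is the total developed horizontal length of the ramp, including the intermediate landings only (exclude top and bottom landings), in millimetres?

At most 420 each: 2061/420 = 4.91, giving 5 ramp runs. That means 4 intermediate landings.
Ramp run (horizontal) at 1:20: 2061 × 20 = 41220 mm.
Intermediate landings: 4 × 2000 = 8000 mm.
Total developed length = 41220 + 8000 = 49220 mm.

49220 mm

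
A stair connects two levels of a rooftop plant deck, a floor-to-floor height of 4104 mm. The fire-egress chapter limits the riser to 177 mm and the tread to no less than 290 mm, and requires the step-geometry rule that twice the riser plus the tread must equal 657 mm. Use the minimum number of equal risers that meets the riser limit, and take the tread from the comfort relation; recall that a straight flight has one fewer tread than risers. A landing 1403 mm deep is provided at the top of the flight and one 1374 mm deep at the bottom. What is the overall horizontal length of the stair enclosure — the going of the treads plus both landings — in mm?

10022 mm

At most 177 each: 4104/177 = 23.19, giving 24 risers.
Riser R = 4104 / 24 = 171 mm, within the 177 mm limit.
T = 657 − 2·171 = 315 mm, which satisfies the 290 mm minimum.
Going = (24 − 1) × 315 = 7245 mm.
Add landings: 7245 + 1403 + 1374 = 10022 mm.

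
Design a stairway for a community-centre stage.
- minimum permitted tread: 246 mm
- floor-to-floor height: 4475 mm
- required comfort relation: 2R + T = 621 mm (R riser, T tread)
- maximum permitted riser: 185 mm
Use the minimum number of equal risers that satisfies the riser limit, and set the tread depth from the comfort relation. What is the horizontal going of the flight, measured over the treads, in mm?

6312 mm

4475 / 185 = 24.189 → round up to 25 risers.
Each riser is 4475/25 = 179 mm (≤ 185 mm).
T = 621 − 2·179 = 263 mm, which satisfies the 246 mm minimum.
Treads = 25 − 1 = 24; going = 24 × 263 = 6312 mm.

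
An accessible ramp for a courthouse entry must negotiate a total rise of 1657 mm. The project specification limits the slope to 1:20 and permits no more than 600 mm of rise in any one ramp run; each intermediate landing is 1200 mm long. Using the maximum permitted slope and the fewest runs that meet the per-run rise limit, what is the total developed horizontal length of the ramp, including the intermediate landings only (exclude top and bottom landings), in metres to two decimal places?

35.54 m

⌈1657/600⌉ = 3 ramp runs. That means 2 intermediate landings.
Horizontal run for 1657 mm of rise at 1:20 is 1657 × 20 = 33140 mm.
Intermediate landings: 2 × 1200 = 2400 mm.
Developed length = 33140 + 2400 = 35540 mm.
= 35.54 m.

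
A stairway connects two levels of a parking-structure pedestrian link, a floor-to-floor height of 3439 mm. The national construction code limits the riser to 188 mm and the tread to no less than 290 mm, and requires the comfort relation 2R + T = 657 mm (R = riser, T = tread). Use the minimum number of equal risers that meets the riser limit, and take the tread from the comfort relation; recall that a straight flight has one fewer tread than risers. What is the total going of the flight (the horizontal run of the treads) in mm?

3439 / 188 = 18.293 → round up to 19 risers.
R = 3439 ÷ 19 = 181 mm.
From 2R + T = 657: T = 657 − 362 = 295 mm.
Treads = 19 − 1 = 18; going = 18 × 295 = 5310 mm.

5310 mm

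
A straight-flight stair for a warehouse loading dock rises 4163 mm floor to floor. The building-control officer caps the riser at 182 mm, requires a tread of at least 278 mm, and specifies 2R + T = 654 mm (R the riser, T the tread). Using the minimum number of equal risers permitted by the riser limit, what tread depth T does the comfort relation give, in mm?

⌈4163/182⌉ = 23 risers.
Riser R = 4163 / 23 = 181 mm, within the 182 mm limit.
From 2R + T = 654: T = 654 − 362 = 292 mm.

292 mm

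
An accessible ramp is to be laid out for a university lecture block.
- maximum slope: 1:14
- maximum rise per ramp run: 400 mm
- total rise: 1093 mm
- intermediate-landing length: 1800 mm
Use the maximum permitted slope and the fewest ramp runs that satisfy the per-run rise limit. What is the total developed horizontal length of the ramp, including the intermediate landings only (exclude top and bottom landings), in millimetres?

1093 / 400 = 2.73, so 3 ramp runs are needed. That means 2 intermediate landings.
Horizontal run for 1093 mm of rise at 1:14 is 1093 × 14 = 15302 mm.
Intermediate landings: 2 × 1800 = 3600 mm.
Total developed length = 15302 + 3600 = 18902 mm.

18902 mm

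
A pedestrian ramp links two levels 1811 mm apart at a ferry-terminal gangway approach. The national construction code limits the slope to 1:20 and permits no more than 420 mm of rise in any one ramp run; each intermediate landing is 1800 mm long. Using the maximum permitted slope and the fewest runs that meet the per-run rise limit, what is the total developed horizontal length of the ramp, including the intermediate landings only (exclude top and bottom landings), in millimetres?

At most 420 each: 1811/420 = 4.31, giving 5 ramp runs. That means 4 intermediate landings.
Horizontal run for 1811 mm of rise at 1:20 is 1811 × 20 = 36220 mm.
4 intermediate landings contribute 4 × 1800 = 7200 mm.
Developed length = 36220 + 7200 = 43420 mm.

43420 mm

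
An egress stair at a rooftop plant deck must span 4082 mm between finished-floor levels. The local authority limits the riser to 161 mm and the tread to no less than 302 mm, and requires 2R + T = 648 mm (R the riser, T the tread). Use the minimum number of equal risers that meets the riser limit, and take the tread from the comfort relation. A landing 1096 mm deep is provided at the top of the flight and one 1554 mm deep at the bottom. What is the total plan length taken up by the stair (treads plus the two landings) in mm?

11000 mm

At most 161 each: 4082/161 = 25.35, giving 26 risers.
Each riser is 4082/26 = 157 mm (≤ 161 mm).
T = 648 − 2·157 = 334 mm, which satisfies the 302 mm minimum.
26 risers give 25 treads; going = 25 × 334 = 8350 mm.
Enclosure = 8350 + 1096 + 1554 = 11000 mm.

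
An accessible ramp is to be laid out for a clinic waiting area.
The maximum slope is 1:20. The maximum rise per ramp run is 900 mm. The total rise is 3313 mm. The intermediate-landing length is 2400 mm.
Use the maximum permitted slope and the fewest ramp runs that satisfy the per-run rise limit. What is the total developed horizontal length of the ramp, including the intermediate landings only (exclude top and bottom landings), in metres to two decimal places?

⌈3313/900⌉ = 4 ramp runs. That means 3 intermediate landings.
Ramp run (horizontal) at 1:20: 3313 × 20 = 66260 mm.
3 intermediate landings contribute 3 × 2400 = 7200 mm.
Total developed length = 66260 + 7200 = 73460 mm.
= 73.46 m.

73.46 m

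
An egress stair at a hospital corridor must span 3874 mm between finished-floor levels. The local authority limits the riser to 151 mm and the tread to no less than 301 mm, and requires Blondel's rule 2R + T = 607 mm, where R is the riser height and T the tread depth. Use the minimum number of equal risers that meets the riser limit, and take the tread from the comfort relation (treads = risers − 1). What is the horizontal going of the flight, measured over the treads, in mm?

7725 mm

3874 / 151 = 25.656 → round up to 26 risers.
R = 3874 ÷ 26 = 149 mm.
T = 607 − 2·149 = 309 mm, which satisfies the 301 mm minimum.
Going = (26 − 1) × 309 = 7725 mm.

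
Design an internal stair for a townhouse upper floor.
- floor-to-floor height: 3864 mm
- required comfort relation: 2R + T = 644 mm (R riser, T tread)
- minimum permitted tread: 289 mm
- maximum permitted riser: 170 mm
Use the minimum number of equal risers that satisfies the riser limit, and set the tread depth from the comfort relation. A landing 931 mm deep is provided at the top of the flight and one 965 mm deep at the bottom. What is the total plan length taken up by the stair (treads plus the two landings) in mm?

At most 170 each: 3864/170 = 22.73, giving 23 risers.
Each riser is 3864/23 = 168 mm (≤ 170 mm).
T = 644 − 2·168 = 308 mm, which satisfies the 289 mm minimum.
23 risers give 22 treads; going = 22 × 308 = 6776 mm.
Add landings: 6776 + 931 + 965 = 8672 mm.

8672 mm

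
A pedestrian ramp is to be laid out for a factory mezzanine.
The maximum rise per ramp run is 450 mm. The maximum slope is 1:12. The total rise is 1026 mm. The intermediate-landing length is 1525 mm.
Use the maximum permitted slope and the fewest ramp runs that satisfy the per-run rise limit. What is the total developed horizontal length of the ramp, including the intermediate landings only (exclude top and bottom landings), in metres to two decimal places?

15.36 m

⌈1026/450⌉ = 3 ramp runs. That means 2 intermediate landings.
Horizontal run for 1026 mm of rise at 1:12 is 1026 × 12 = 12312 mm.
2 intermediate landings contribute 2 × 1525 = 3050 mm.
Total developed length = 12312 + 3050 = 15362 mm.
= 15.36 m.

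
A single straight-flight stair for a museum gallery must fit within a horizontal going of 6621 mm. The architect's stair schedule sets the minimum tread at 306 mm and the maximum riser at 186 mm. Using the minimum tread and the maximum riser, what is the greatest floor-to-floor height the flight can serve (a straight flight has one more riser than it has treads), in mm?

4092 mm

Treads that fit: ⌊6621 / 306⌋ = 21.
Risers = treads + 1 = 22.
Maximum height = 22 × 186 = 4092 mm.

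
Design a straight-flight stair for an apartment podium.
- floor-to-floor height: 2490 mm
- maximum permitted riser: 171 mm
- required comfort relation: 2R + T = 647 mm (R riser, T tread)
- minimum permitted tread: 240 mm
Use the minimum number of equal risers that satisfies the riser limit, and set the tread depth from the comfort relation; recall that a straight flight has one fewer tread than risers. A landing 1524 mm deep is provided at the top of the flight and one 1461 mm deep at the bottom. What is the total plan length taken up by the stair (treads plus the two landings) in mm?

7395 mm

At most 171 each: 2490/171 = 14.56, giving 15 risers.
Each riser is 2490/15 = 166 mm (≤ 171 mm).
From 2R + T = 647: T = 647 − 332 = 315 mm.
Treads = 15 − 1 = 14; going = 14 × 315 = 4410 mm.
Enclosure = 4410 + 1524 + 1461 = 7395 mm.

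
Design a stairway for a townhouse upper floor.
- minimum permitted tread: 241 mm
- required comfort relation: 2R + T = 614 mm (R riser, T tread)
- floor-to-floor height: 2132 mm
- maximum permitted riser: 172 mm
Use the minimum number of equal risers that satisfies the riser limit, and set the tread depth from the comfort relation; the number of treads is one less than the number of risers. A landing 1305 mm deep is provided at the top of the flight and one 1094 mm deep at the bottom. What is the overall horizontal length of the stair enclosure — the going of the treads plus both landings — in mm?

5831 mm

2132 / 172 = 12.395 → round up to 13 risers.
Riser R = 2132 / 13 = 164 mm, within the 172 mm limit.
From 2R + T = 614: T = 614 − 328 = 286 mm.
Treads = 13 − 1 = 12; going = 12 × 286 = 3432 mm.
Enclosure = 3432 + 1305 + 1094 = 5831 mm.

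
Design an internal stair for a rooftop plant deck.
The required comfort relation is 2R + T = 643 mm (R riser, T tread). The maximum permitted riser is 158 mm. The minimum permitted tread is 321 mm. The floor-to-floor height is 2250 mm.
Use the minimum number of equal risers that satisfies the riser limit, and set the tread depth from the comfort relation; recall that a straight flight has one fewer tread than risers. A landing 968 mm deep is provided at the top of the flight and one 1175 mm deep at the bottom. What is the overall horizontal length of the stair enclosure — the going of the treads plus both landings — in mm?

6945 mm

At most 158 each: 2250/158 = 14.24, giving 15 risers.
R = 2250 ÷ 15 = 150 mm.
Tread T = 643 − 2 × 150 = 343 mm (≥ 321 mm).
15 risers give 14 treads; going = 14 × 343 = 4802 mm.
Add landings: 4802 + 968 + 1175 = 6945 mm.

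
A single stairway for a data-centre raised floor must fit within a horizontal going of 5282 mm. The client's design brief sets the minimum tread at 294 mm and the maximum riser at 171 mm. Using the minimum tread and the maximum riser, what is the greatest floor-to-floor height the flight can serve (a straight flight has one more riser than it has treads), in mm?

3078 mm

Treads that fit: ⌊5282 / 294⌋ = 17.
Risers = treads + 1 = 18.
Maximum height = 18 × 171 = 3078 mm.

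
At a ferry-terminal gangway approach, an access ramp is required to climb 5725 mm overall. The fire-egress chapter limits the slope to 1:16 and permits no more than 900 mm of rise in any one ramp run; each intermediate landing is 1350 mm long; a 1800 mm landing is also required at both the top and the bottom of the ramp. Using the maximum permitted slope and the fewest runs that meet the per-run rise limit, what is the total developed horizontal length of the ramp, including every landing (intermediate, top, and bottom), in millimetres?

103300 mm

5725 / 900 = 6.36, so 7 ramp runs are needed. That means 6 intermediate landings.
Horizontal run for 5725 mm of rise at 1:16 is 5725 × 16 = 91600 mm.
6 intermediate landings contribute 6 × 1350 = 8100 mm.
Top and bottom landings: 2 × 1800 = 3600 mm.
Total = 91600 + 8100 + 3600 = 103300 mm.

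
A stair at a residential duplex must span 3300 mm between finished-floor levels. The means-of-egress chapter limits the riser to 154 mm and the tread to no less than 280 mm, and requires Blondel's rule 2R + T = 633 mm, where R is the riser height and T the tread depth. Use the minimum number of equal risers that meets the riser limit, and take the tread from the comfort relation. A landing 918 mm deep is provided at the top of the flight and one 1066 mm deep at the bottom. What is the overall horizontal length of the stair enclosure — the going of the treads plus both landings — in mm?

8977 mm

⌈3300/154⌉ = 22 risers.
Each riser is 3300/22 = 150 mm (≤ 154 mm).
From 2R + T = 633: T = 633 − 300 = 333 mm.
22 risers give 21 treads; going = 21 × 333 = 6993 mm.
Enclosure = 6993 + 918 + 1066 = 8977 mm.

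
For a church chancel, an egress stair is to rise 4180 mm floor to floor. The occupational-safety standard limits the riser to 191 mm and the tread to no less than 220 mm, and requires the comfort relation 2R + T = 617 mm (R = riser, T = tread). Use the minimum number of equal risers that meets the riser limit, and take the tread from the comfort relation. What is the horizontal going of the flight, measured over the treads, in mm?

4977 mm

⌈4180/191⌉ = 22 risers.
Each riser is 4180/22 = 190 mm (≤ 191 mm).
T = 617 − 2·190 = 237 mm, which satisfies the 220 mm minimum.
Going = (22 − 1) × 237 = 4977 mm.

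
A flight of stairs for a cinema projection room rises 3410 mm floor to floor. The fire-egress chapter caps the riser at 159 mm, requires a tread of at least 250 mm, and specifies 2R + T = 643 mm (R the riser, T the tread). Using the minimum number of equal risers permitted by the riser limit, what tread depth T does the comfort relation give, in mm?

⌈3410/159⌉ = 22 risers.
Each riser is 3410/22 = 155 mm (≤ 159 mm).
T = 643 − 2·155 = 333 mm, which satisfies the 250 mm minimum.

333 mm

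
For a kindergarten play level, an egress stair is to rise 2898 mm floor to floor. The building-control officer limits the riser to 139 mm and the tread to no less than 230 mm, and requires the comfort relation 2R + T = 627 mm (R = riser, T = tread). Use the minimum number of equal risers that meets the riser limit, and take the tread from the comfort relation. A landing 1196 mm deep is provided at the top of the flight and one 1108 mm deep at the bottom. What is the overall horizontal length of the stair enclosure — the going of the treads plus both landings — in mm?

9324 mm

2898 / 139 = 20.849 → round up to 21 risers.
Riser R = 2898 / 21 = 138 mm, within the 139 mm limit.
T = 627 − 2·138 = 351 mm, which satisfies the 230 mm minimum.
21 risers give 20 treads; going = 20 × 351 = 7020 mm.
Enclosure = 7020 + 1196 + 1108 = 9324 mm.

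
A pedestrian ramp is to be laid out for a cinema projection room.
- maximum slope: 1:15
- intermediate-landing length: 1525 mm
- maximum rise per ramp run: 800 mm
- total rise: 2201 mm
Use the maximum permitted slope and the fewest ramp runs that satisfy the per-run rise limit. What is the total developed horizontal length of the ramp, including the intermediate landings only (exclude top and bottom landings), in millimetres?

36065 mm

At most 800 each: 2201/800 = 2.75, giving 3 ramp runs. That means 2 intermediate landings.
Horizontal run for 2201 mm of rise at 1:15 is 2201 × 15 = 33015 mm.
2 intermediate landings contribute 2 × 1525 = 3050 mm.
Total developed length = 33015 + 3050 = 36065 mm.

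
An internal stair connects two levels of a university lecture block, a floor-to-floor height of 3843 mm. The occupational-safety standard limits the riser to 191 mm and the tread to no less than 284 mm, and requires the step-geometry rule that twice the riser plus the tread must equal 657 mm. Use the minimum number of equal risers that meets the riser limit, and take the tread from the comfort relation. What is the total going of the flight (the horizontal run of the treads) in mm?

5820 mm

At most 191 each: 3843/191 = 20.12, giving 21 risers.
Each riser is 3843/21 = 183 mm (≤ 191 mm).
Tread T = 657 − 2 × 183 = 291 mm (≥ 284 mm).
Going = (21 − 1) × 291 = 5820 mm.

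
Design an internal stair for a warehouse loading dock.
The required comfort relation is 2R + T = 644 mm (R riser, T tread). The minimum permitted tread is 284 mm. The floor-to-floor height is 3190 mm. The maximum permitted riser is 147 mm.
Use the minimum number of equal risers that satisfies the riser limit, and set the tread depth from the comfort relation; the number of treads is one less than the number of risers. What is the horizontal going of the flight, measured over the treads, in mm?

7434 mm

At most 147 each: 3190/147 = 21.70, giving 22 risers.
Each riser is 3190/22 = 145 mm (≤ 147 mm).
Tread T = 644 − 2 × 145 = 354 mm (≥ 284 mm).
Going = (22 − 1) × 354 = 7434 mm.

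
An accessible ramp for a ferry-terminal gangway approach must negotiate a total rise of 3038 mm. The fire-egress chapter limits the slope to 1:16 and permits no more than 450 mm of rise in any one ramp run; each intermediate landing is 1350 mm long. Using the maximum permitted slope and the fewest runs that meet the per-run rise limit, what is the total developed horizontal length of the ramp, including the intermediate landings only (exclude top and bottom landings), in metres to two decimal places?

⌈3038/450⌉ = 7 ramp runs. That means 6 intermediate landings.
Horizontal run for 3038 mm of rise at 1:16 is 3038 × 16 = 48608 mm.
6 intermediate landings contribute 6 × 1350 = 8100 mm.
Total developed length = 48608 + 8100 = 56708 mm.
= 56.71 m.

56.71 m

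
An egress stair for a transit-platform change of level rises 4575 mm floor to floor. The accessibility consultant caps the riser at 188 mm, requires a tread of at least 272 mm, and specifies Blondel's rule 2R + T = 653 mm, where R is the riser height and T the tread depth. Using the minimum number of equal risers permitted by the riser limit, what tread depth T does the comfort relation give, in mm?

⌈4575/188⌉ = 25 risers.
R = 4575 ÷ 25 = 183 mm.
From 2R + T = 653: T = 653 − 366 = 287 mm.

287 mm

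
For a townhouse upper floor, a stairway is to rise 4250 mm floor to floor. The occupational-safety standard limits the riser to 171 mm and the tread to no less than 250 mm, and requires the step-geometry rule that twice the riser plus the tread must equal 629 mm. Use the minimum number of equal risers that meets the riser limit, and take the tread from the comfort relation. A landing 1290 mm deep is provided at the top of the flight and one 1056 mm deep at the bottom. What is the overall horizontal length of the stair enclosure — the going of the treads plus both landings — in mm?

9282 mm

⌈4250/171⌉ = 25 risers.
R = 4250 ÷ 25 = 170 mm.
Tread T = 629 − 2 × 170 = 289 mm (≥ 250 mm).
Treads = 25 − 1 = 24; going = 24 × 289 = 6936 mm.
Enclosure = 6936 + 1290 + 1056 = 9282 mm.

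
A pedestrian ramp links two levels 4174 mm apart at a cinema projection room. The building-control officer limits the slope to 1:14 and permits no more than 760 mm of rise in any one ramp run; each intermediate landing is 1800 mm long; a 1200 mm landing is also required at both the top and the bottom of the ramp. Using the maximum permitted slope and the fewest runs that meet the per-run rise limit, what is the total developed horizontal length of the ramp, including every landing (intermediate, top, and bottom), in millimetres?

At most 760 each: 4174/760 = 5.49, giving 6 ramp runs. That means 5 intermediate landings.
Horizontal run for 4174 mm of rise at 1:14 is 4174 × 14 = 58436 mm.
Intermediate landings: 5 × 1800 = 9000 mm.
Top and bottom landings: 2 × 1200 = 2400 mm.
Total = 58436 + 9000 + 2400 = 69836 mm.

69836 mm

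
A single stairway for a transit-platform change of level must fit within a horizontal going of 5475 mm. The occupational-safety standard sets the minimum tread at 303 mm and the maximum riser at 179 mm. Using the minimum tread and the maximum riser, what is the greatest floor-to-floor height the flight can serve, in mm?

3401 mm

5475 / 303 = 18.07, so 18 treads fit.
Risers = treads + 1 = 19.
Maximum height = 19 × 179 = 3401 mm.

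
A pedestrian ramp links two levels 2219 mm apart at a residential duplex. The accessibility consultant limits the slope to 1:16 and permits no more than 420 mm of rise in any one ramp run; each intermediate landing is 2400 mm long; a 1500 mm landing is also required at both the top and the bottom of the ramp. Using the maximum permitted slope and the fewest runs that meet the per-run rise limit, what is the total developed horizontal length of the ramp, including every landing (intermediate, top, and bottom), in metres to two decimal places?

2219 / 420 = 5.28, so 6 ramp runs are needed. That means 5 intermediate landings.
Horizontal run for 2219 mm of rise at 1:16 is 2219 × 16 = 35504 mm.
Intermediate landings: 5 × 2400 = 12000 mm.
Top and bottom landings: 2 × 1500 = 3000 mm.
Total = 35504 + 12000 + 3000 = 50504 mm.
= 50.50 m.

50.50 m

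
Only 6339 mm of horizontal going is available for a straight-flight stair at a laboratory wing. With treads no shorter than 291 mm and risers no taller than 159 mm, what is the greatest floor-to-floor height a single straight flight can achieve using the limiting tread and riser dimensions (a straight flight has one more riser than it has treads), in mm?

Treads that fit: ⌊6339 / 291⌋ = 21.
Risers = treads + 1 = 22.
Maximum height = 22 × 159 = 3498 mm.

3498 mm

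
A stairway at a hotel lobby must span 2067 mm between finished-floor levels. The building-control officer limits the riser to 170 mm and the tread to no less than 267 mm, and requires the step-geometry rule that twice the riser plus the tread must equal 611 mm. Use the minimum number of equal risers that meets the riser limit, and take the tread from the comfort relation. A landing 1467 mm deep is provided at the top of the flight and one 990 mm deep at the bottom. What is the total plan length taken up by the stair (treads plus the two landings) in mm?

2067 / 170 = 12.159 → round up to 13 risers.
Each riser is 2067/13 = 159 mm (≤ 170 mm).
T = 611 − 2·159 = 293 mm, which satisfies the 267 mm minimum.
13 risers give 12 treads; going = 12 × 293 = 3516 mm.
Add landings: 3516 + 1467 + 990 = 5973 mm.

5973 mm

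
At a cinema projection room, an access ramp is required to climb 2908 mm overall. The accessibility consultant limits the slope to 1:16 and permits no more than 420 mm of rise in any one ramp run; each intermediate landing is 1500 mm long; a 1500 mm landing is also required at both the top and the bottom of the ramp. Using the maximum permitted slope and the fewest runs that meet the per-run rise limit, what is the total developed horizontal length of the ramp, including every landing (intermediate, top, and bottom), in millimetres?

58528 mm

2908 / 420 = 6.924 → round up to 7 ramp runs. That means 6 intermediate landings.
Ramp run (horizontal) at 1:16: 2908 × 16 = 46528 mm.
6 intermediate landings contribute 6 × 1500 = 9000 mm.
Top and bottom landings: 2 × 1500 = 3000 mm.
Total = 46528 + 9000 + 3000 = 58528 mm.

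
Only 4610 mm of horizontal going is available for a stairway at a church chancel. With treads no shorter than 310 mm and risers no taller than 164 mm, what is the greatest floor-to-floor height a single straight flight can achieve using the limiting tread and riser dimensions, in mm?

2460 mm

4610 / 310 = 14.87, so 14 treads fit.
Risers = treads + 1 = 15.
Maximum height = 15 × 164 = 2460 mm.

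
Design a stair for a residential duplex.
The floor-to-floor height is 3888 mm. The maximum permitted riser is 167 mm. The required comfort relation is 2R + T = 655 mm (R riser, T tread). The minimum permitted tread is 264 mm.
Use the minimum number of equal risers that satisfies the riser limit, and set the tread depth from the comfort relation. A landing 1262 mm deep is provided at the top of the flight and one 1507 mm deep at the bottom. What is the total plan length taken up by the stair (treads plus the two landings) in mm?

10382 mm

3888 / 167 = 23.281 → round up to 24 risers.
Riser R = 3888 / 24 = 162 mm, within the 167 mm limit.
Tread T = 655 − 2 × 162 = 331 mm (≥ 264 mm).
24 risers give 23 treads; going = 23 × 331 = 7613 mm.
Add landings: 7613 + 1262 + 1507 = 10382 mm.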